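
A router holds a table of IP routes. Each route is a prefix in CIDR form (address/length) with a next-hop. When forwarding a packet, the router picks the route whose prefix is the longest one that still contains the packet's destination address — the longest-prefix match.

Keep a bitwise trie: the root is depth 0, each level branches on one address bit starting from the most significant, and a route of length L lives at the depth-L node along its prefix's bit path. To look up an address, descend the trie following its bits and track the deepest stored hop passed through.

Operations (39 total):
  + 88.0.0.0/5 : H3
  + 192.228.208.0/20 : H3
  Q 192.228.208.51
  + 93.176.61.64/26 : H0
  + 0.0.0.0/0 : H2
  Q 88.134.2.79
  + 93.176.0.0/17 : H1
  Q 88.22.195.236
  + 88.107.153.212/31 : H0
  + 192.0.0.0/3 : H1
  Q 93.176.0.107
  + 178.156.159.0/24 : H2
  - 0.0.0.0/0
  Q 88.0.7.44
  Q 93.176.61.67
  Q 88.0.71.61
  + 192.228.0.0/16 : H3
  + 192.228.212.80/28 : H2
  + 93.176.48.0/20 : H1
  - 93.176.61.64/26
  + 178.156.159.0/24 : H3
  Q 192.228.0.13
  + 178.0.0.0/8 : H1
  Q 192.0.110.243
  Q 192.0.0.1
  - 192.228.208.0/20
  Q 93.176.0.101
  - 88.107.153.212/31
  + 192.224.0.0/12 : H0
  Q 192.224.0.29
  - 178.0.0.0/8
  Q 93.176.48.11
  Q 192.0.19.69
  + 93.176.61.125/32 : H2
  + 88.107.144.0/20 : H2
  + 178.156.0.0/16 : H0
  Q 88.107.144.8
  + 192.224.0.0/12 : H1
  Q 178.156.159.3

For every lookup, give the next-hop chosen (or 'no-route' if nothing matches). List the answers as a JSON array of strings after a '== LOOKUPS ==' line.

Apply in order:
  + 88.0.0.0/5 (H3) depth=5
  + 192.228.208.0/20 (H3) depth=20
  lookup 192.228.208.51: bits 11000000111001001101 walk d0:-→d1:-→d2:-→d3:-→d4:-→d5:-→d6:-→d7:-→d8:-→d9:-→d10:-→d11:-→d12:-→d13:-→d14:-→d15:-→d16:-→d17:-→d18:-→d19:-→d20:H3 -> H3
  + 93.176.61.64/26 (H0) depth=26
  + 0.0.0.0/0 (H2) depth=0
  lookup 88.134.2.79: bits 01011 walk d0:H2→d1:-→d2:-→d3:-→d4:-→d5:H3 -> H3
  + 93.176.0.0/17 (H1) depth=17
  lookup 88.22.195.236: bits 01011 walk d0:H2→d1:-→d2:-→d3:-→d4:-→d5:H3 -> H3
  + 88.107.153.212/31 (H0) depth=31
  + 192.0.0.0/3 (H1) depth=3
  lookup 93.176.0.107: bits 010111011011000000 walk d0:H2→d1:-→d2:-→d3:-→d4:-→d5:H3→d6:-→d7:-→d8:-→d9:-→d10:-→d11:-→d12:-→d13:-→d14:-→d15:-→d16:-→d17:H1→d18:- -> H1
  + 178.156.159.0/24 (H2) depth=24
  del 0.0.0.0/0 (clear depth 0)
  lookup 88.0.7.44: bits 010110000 walk d0:-→d1:-→d2:-→d3:-→d4:-→d5:H3→d6:-→d7:-→d8:-→d9:- -> H3
  lookup 93.176.61.67: bits 01011101101100000011110101 walk d0:-→d1:-→d2:-→d3:-→d4:-→d5:H3→d6:-→d7:-→d8:-→d9:-→d10:-→d11:-→d12:-→d13:-→d14:-→d15:-→d16:-→d17:H1→d18:-→d19:-→d20:-→d21:-→d22:-→d23:-→d24:-→d25:-→d26:H0 -> H0
  lookup 88.0.71.61: bits 010110000 walk d0:-→d1:-→d2:-→d3:-→d4:-→d5:H3→d6:-→d7:-→d8:-→d9:- -> H3
  + 192.228.0.0/16 (H3) depth=16
  + 192.228.212.80/28 (H2) depth=28
  + 93.176.48.0/20 (H1) depth=20
  del 93.176.61.64/26 (clear depth 26)
  + 178.156.159.0/24 (H3) depth=24
  lookup 192.228.0.13: bits 1100000011100100 walk d0:-→d1:-→d2:-→d3:H1→d4:-→d5:-→d6:-→d7:-→d8:-→d9:-→d10:-→d11:-→d12:-→d13:-→d14:-→d15:-→d16:H3 -> H3
  + 178.0.0.0/8 (H1) depth=8
  lookup 192.0.110.243: bits 11000000 walk d0:-→d1:-→d2:-→d3:H1→d4:-→d5:-→d6:-→d7:-→d8:- -> H1
  lookup 192.0.0.1: bits 11000000 walk d0:-→d1:-→d2:-→d3:H1→d4:-→d5:-→d6:-→d7:-→d8:- -> H1
  del 192.228.208.0/20 (clear depth 20)
  lookup 93.176.0.101: bits 010111011011000000 walk d0:-→d1:-→d2:-→d3:-→d4:-→d5:H3→d6:-→d7:-→d8:-→d9:-→d10:-→d11:-→d12:-→d13:-→d14:-→d15:-→d16:-→d17:H1→d18:- -> H1
  del 88.107.153.212/31 (clear depth 31)
  + 192.224.0.0/12 (H0) depth=12
  lookup 192.224.0.29: bits 1100000011100 walk d0:-→d1:-→d2:-→d3:H1→d4:-→d5:-→d6:-→d7:-→d8:-→d9:-→d10:-→d11:-→d12:H0→d13:- -> H0
  del 178.0.0.0/8 (clear depth 8)
  lookup 93.176.48.11: bits 01011101101100000011 walk d0:-→d1:-→d2:-→d3:-→d4:-→d5:H3→d6:-→d7:-→d8:-→d9:-→d10:-→d11:-→d12:-→d13:-→d14:-→d15:-→d16:-→d17:H1→d18:-→d19:-→d20:H1 -> H1
  lookup 192.0.19.69: bits 11000000 walk d0:-→d1:-→d2:-→d3:H1→d4:-→d5:-→d6:-→d7:-→d8:- -> H1
  + 93.176.61.125/32 (H2) depth=32
  + 88.107.144.0/20 (H2) depth=20
  + 178.156.0.0/16 (H0) depth=16
  lookup 88.107.144.8: bits 01011000011010111001 walk d0:-→d1:-→d2:-→d3:-→d4:-→d5:H3→d6:-→d7:-→d8:-→d9:-→d10:-→d11:-→d12:-→d13:-→d14:-→d15:-→d16:-→d17:-→d18:-→d19:-→d20:H2 -> H2
  + 192.224.0.0/12 (H1) depth=12
  lookup 178.156.159.3: bits 101100101001110010011111 walk d0:-→d1:-→d2:-→d3:-→d4:-→d5:-→d6:-→d7:-→d8:-→d9:-→d10:-→d11:-→d12:-→d13:-→d14:-→d15:-→d16:H0→d17:-→d18:-→d19:-→d20:-→d21:-→d22:-→d23:-→d24:H3 -> H3

== LOOKUPS ==
["H3","H3","H3","H1","H3","H0","H3","H3","H1","H1","H1","H0","H1","H1","H2","H3"]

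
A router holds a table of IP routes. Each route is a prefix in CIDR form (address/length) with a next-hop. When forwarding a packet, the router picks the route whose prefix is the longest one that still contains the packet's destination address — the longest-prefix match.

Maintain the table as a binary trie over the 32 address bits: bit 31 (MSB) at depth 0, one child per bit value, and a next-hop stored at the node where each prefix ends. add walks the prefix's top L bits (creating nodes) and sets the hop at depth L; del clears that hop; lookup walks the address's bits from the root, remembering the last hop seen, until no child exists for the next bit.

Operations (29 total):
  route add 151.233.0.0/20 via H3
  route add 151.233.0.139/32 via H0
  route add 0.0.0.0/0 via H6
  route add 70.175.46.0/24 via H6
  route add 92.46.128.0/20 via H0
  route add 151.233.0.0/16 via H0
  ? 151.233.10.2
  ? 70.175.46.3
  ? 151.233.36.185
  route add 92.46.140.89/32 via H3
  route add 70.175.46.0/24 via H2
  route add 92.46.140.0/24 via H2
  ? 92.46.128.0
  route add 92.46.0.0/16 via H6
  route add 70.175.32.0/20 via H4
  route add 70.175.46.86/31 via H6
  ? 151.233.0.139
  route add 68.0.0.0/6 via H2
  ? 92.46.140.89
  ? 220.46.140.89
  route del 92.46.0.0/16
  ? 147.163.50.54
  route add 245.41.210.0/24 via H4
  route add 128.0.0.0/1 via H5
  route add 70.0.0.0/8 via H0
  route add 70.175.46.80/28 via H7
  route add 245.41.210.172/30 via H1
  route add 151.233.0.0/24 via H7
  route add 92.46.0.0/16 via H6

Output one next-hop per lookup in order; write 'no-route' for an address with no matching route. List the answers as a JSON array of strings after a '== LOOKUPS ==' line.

Apply in order:
  add 151.233.0.0/20 -> H3 at depth 20
  add 151.233.0.139/32 -> H0 at depth 32
  add 0.0.0.0/0 -> H6 at depth 0
  add 70.175.46.0/24 -> H6 at depth 24
  add 92.46.128.0/20 -> H0 at depth 20
  add 151.233.0.0/16 -> H0 at depth 16
  Q 151.233.10.2: descend 10010111111010010000 ; hops seen [H6,H0,H3] ; pick H3
  Q 70.175.46.3: descend 010001101010111100101110 ; hops seen [H6,H6] ; pick H6
  Q 151.233.36.185: descend 100101111110100100 ; hops seen [H6,H0] ; pick H0
  add 92.46.140.89/32 -> H3 at depth 32
  add 70.175.46.0/24 -> H2 at depth 24
  add 92.46.140.0/24 -> H2 at depth 24
  Q 92.46.128.0: descend 01011100001011101000 ; hops seen [H6,H0] ; pick H0
  add 92.46.0.0/16 -> H6 at depth 16
  add 70.175.32.0/20 -> H4 at depth 20
  add 70.175.46.86/31 -> H6 at depth 31
  Q 151.233.0.139: descend 10010111111010010000000010001011 ; hops seen [H6,H0,H3,H0] ; pick H0
  add 68.0.0.0/6 -> H2 at depth 6
  Q 92.46.140.89: descend 01011100001011101000110001011001 ; hops seen [H6,H6,H0,H2,H3] ; pick H3
  Q 220.46.140.89: descend 1 ; hops seen [H6] ; pick H6
  del 92.46.0.0/16 (clear depth 16)
  Q 147.163.50.54: descend 10010 ; hops seen [H6] ; pick H6
  add 245.41.210.0/24 -> H4 at depth 24
  add 128.0.0.0/1 -> H5 at depth 1
  add 70.0.0.0/8 -> H0 at depth 8
  add 70.175.46.80/28 -> H7 at depth 28
  add 245.41.210.172/30 -> H1 at depth 30
  add 151.233.0.0/24 -> H7 at depth 24
  add 92.46.0.0/16 -> H6 at depth 16

== LOOKUPS ==
["H3","H6","H0","H0","H0","H3","H6","H6"]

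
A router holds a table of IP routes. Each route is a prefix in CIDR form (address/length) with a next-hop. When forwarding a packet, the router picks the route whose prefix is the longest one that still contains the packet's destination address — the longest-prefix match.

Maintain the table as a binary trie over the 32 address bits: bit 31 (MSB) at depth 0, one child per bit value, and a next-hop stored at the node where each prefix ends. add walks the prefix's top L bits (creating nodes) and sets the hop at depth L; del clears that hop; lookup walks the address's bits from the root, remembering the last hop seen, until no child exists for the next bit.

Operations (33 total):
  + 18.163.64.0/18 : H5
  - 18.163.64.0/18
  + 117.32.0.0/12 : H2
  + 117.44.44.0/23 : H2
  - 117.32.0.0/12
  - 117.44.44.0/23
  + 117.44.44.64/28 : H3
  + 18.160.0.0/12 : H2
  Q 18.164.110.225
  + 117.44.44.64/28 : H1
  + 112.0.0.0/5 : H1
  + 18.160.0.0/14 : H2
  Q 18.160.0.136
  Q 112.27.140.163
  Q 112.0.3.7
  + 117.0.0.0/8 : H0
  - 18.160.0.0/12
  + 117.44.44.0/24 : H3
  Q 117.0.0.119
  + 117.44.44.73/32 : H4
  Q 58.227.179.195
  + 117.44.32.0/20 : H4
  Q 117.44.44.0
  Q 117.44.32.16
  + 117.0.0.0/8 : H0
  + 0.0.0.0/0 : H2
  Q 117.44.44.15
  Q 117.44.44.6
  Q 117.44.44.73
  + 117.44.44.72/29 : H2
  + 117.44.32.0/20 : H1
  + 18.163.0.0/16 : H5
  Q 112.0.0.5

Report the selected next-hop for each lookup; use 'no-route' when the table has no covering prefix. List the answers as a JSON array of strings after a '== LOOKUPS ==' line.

Apply in order:
  + 18.163.64.0/18 (H5) depth=18
  - 18.163.64.0/18 clear@18
  + 117.32.0.0/12 (H2) depth=12
  + 117.44.44.0/23 (H2) depth=23
  - 117.32.0.0/12 clear@12
  - 117.44.44.0/23 clear@23
  + 117.44.44.64/28 (H3) depth=28
  + 18.160.0.0/12 (H2) depth=12
  lookup 18.164.110.225: bits 0001001010100 walk d0:-→d1:-→d2:-→d3:-→d4:-→d5:-→d6:-→d7:-→d8:-→d9:-→d10:-→d11:-→d12:H2→d13:- -> H2
  + 117.44.44.64/28 (H1) depth=28
  + 112.0.0.0/5 (H1) depth=5
  + 18.160.0.0/14 (H2) depth=14
  lookup 18.160.0.136: bits 00010010101000 walk d0:-→d1:-→d2:-→d3:-→d4:-→d5:-→d6:-→d7:-→d8:-→d9:-→d10:-→d11:-→d12:H2→d13:-→d14:H2 -> H2
  lookup 112.27.140.163: bits 01110 walk d0:-→d1:-→d2:-→d3:-→d4:-→d5:H1 -> H1
  lookup 112.0.3.7: bits 01110 walk d0:-→d1:-→d2:-→d3:-→d4:-→d5:H1 -> H1
  + 117.0.0.0/8 (H0) depth=8
  - 18.160.0.0/12 clear@12
  + 117.44.44.0/24 (H3) depth=24
  lookup 117.0.0.119: bits 0111010100 walk d0:-→d1:-→d2:-→d3:-→d4:-→d5:H1→d6:-→d7:-→d8:H0→d9:-→d10:- -> H0
  + 117.44.44.73/32 (H4) depth=32
  lookup 58.227.179.195: bits 00 walk d0:-→d1:-→d2:- -> no-route
  + 117.44.32.0/20 (H4) depth=20
  lookup 117.44.44.0: bits 0111010100101100001011000 walk d0:-→d1:-→d2:-→d3:-→d4:-→d5:H1→d6:-→d7:-→d8:H0→d9:-→d10:-→d11:-→d12:-→d13:-→d14:-→d15:-→d16:-→d17:-→d18:-→d19:-→d20:H4→d21:-→d22:-→d23:-→d24:H3→d25:- -> H3
  lookup 117.44.32.16: bits 01110101001011000010 walk d0:-→d1:-→d2:-→d3:-→d4:-→d5:H1→d6:-→d7:-→d8:H0→d9:-→d10:-→d11:-→d12:-→d13:-→d14:-→d15:-→d16:-→d17:-→d18:-→d19:-→d20:H4 -> H4
  + 117.0.0.0/8 (H0) depth=8
  + 0.0.0.0/0 (H2) depth=0
  lookup 117.44.44.15: bits 0111010100101100001011000 walk d0:H2→d1:-→d2:-→d3:-→d4:-→d5:H1→d6:-→d7:-→d8:H0→d9:-→d10:-→d11:-→d12:-→d13:-→d14:-→d15:-→d16:-→d17:-→d18:-→d19:-→d20:H4→d21:-→d22:-→d23:-→d24:H3→d25:- -> H3
  lookup 117.44.44.6: bits 0111010100101100001011000 walk d0:H2→d1:-→d2:-→d3:-→d4:-→d5:H1→d6:-→d7:-→d8:H0→d9:-→d10:-→d11:-→d12:-→d13:-→d14:-→d15:-→d16:-→d17:-→d18:-→d19:-→d20:H4→d21:-→d22:-→d23:-→d24:H3→d25:- -> H3
  lookup 117.44.44.73: bits 01110101001011000010110001001001 walk d0:H2→d1:-→d2:-→d3:-→d4:-→d5:H1→d6:-→d7:-→d8:H0→d9:-→d10:-→d11:-→d12:-→d13:-→d14:-→d15:-→d16:-→d17:-→d18:-→d19:-→d20:H4→d21:-→d22:-→d23:-→d24:H3→d25:-→d26:-→d27:-→d28:H1→d29:-→d30:-→d31:-→d32:H4 -> H4
  + 117.44.44.72/29 (H2) depth=29
  + 117.44.32.0/20 (H1) depth=20
  + 18.163.0.0/16 (H5) depth=16
  lookup 112.0.0.5: bits 01110 walk d0:H2→d1:-→d2:-→d3:-→d4:-→d5:H1 -> H1

== LOOKUPS ==
["H2","H2","H1","H1","H0","no-route","H3","H4","H3","H3","H4","H1"]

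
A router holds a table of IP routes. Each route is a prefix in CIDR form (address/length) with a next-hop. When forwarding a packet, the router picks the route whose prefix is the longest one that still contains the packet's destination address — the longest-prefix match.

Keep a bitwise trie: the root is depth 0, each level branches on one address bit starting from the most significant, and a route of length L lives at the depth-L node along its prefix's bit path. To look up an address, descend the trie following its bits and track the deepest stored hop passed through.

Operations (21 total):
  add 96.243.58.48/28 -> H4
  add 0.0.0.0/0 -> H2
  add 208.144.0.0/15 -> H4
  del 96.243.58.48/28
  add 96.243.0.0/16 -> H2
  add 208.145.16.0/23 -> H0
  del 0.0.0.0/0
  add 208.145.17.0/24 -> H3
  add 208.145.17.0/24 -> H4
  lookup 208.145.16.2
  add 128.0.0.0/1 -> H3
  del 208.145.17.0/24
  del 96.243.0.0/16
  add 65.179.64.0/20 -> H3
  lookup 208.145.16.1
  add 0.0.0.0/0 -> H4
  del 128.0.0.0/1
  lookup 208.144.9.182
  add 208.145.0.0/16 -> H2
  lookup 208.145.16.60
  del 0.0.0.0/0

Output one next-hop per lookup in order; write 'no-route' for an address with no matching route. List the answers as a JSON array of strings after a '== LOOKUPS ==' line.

Process each operation:
  add 96.243.58.48/28 -> H4 at depth 28
  add 0.0.0.0/0 -> H2 at depth 0
  add 208.144.0.0/15 -> H4 at depth 15
  - 96.243.58.48/28 clear@28
  add 96.243.0.0/16 -> H2 at depth 16
  add 208.145.16.0/23 -> H0 at depth 23
  - 0.0.0.0/0 clear@0
  add 208.145.17.0/24 -> H3 at depth 24
  add 208.145.17.0/24 -> H4 at depth 24
  Q 208.145.16.2: descend 11010000100100010001000 ; hops seen [H4,H0] ; pick H0
  add 128.0.0.0/1 -> H3 at depth 1
  - 208.145.17.0/24 clear@24
  - 96.243.0.0/16 clear@16
  add 65.179.64.0/20 -> H3 at depth 20
  Q 208.145.16.1: descend 11010000100100010001000 ; hops seen [H3,H4,H0] ; pick H0
  add 0.0.0.0/0 -> H4 at depth 0
  - 128.0.0.0/1 clear@1
  Q 208.144.9.182: descend 110100001001000 ; hops seen [H4,H4] ; pick H4
  add 208.145.0.0/16 -> H2 at depth 16
  Q 208.145.16.60: descend 11010000100100010001000 ; hops seen [H4,H4,H2,H0] ; pick H0
  - 0.0.0.0/0 clear@0

== LOOKUPS ==
["H0","H0","H4","H0"]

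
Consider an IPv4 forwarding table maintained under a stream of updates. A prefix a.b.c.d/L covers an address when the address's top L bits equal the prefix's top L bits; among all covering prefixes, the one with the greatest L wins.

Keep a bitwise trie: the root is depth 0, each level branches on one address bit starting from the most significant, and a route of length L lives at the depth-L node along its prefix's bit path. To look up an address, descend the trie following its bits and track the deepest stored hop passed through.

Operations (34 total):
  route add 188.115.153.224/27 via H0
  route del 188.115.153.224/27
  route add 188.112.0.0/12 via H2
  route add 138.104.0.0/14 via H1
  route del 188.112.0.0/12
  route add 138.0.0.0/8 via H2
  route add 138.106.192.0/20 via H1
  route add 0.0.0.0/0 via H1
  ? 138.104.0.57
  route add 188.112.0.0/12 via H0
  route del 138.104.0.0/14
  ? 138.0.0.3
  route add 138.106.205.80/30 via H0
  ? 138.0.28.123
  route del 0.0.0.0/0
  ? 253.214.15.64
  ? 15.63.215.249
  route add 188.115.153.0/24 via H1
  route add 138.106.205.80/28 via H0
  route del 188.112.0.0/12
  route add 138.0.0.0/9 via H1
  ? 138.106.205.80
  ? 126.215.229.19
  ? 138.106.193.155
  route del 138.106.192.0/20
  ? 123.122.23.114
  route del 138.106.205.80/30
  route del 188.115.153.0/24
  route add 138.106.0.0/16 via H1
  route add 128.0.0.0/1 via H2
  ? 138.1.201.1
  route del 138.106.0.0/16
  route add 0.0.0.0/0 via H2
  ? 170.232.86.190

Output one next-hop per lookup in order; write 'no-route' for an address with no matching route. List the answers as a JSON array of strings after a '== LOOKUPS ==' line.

Process each operation:
  + 188.115.153.224/27 (H0) depth=27
  del 188.115.153.224/27 (clear depth 27)
  + 188.112.0.0/12 (H2) depth=12
  + 138.104.0.0/14 (H1) depth=14
  del 188.112.0.0/12 (clear depth 12)
  + 138.0.0.0/8 (H2) depth=8
  + 138.106.192.0/20 (H1) depth=20
  + 0.0.0.0/0 (H1) depth=0
  Q 138.104.0.57: descend 10001010011010 ; hops seen [H1,H2,H1] ; pick H1
  + 188.112.0.0/12 (H0) depth=12
  del 138.104.0.0/14 (clear depth 14)
  Q 138.0.0.3: descend 100010100 ; hops seen [H1,H2] ; pick H2
  + 138.106.205.80/30 (H0) depth=30
  Q 138.0.28.123: descend 100010100 ; hops seen [H1,H2] ; pick H2
  del 0.0.0.0/0 (clear depth 0)
  Q 253.214.15.64: descend 1 ; hops seen [∅] ; pick no-route
  Q 15.63.215.249: descend ε ; hops seen [∅] ; pick no-route
  + 188.115.153.0/24 (H1) depth=24
  + 138.106.205.80/28 (H0) depth=28
  del 188.112.0.0/12 (clear depth 12)
  + 138.0.0.0/9 (H1) depth=9
  Q 138.106.205.80: descend 100010100110101011001101010100 ; hops seen [H2,H1,H1,H0,H0] ; pick H0
  Q 126.215.229.19: descend ε ; hops seen [∅] ; pick no-route
  Q 138.106.193.155: descend 10001010011010101100 ; hops seen [H2,H1,H1] ; pick H1
  del 138.106.192.0/20 (clear depth 20)
  Q 123.122.23.114: descend ε ; hops seen [∅] ; pick no-route
  del 138.106.205.80/30 (clear depth 30)
  del 188.115.153.0/24 (clear depth 24)
  + 138.106.0.0/16 (H1) depth=16
  + 128.0.0.0/1 (H2) depth=1
  Q 138.1.201.1: descend 100010100 ; hops seen [H2,H2,H1] ; pick H1
  del 138.106.0.0/16 (clear depth 16)
  + 0.0.0.0/0 (H2) depth=0
  Q 170.232.86.190: descend 101 ; hops seen [H2,H2] ; pick H2

== LOOKUPS ==
["H1","H2","H2","no-route","no-route","H0","no-route","H1","no-route","H1","H2"]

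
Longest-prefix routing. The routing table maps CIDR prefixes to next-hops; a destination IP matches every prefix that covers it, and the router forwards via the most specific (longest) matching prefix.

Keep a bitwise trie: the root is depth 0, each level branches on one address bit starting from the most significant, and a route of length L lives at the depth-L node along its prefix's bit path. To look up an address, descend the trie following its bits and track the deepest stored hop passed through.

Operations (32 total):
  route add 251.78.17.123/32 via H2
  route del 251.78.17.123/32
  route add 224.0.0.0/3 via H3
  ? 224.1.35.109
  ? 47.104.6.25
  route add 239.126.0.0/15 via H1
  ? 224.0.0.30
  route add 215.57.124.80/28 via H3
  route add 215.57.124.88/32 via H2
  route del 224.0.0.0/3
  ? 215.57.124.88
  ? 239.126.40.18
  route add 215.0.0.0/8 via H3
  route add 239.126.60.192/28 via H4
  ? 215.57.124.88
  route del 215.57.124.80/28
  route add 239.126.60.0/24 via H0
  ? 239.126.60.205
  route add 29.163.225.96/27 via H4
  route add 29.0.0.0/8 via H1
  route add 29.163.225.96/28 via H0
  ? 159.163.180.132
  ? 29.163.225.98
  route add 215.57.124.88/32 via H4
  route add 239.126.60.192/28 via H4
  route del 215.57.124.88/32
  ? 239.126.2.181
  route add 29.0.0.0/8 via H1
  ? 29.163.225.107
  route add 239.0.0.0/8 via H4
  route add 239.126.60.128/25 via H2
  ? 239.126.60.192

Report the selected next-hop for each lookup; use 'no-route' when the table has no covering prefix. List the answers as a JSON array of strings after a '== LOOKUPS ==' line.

Trace:
  add 251.78.17.123/32 -> H2 at depth 32
  del 251.78.17.123/32 (clear depth 32)
  add 224.0.0.0/3 -> H3 at depth 3
  lookup 224.1.35.109: bits 111 walk d0:-→d1:-→d2:-→d3:H3 -> H3
  lookup 47.104.6.25: bits ε walk d0:- -> no-route
  add 239.126.0.0/15 -> H1 at depth 15
  lookup 224.0.0.30: bits 1110 walk d0:-→d1:-→d2:-→d3:H3→d4:- -> H3
  add 215.57.124.80/28 -> H3 at depth 28
  add 215.57.124.88/32 -> H2 at depth 32
  del 224.0.0.0/3 (clear depth 3)
  lookup 215.57.124.88: bits 11010111001110010111110001011000 walk d0:-→d1:-→d2:-→d3:-→d4:-→d5:-→d6:-→d7:-→d8:-→d9:-→d10:-→d11:-→d12:-→d13:-→d14:-→d15:-→d16:-→d17:-→d18:-→d19:-→d20:-→d21:-→d22:-→d23:-→d24:-→d25:-→d26:-→d27:-→d28:H3→d29:-→d30:-→d31:-→d32:H2 -> H2
  lookup 239.126.40.18: bits 111011110111111 walk d0:-→d1:-→d2:-→d3:-→d4:-→d5:-→d6:-→d7:-→d8:-→d9:-→d10:-→d11:-→d12:-→d13:-→d14:-→d15:H1 -> H1
  add 215.0.0.0/8 -> H3 at depth 8
  add 239.126.60.192/28 -> H4 at depth 28
  lookup 215.57.124.88: bits 11010111001110010111110001011000 walk d0:-→d1:-→d2:-→d3:-→d4:-→d5:-→d6:-→d7:-→d8:H3→d9:-→d10:-→d11:-→d12:-→d13:-→d14:-→d15:-→d16:-→d17:-→d18:-→d19:-→d20:-→d21:-→d22:-→d23:-→d24:-→d25:-→d26:-→d27:-→d28:H3→d29:-→d30:-→d31:-→d32:H2 -> H2
  del 215.57.124.80/28 (clear depth 28)
  add 239.126.60.0/24 -> H0 at depth 24
  lookup 239.126.60.205: bits 1110111101111110001111001100 walk d0:-→d1:-→d2:-→d3:-→d4:-→d5:-→d6:-→d7:-→d8:-→d9:-→d10:-→d11:-→d12:-→d13:-→d14:-→d15:H1→d16:-→d17:-→d18:-→d19:-→d20:-→d21:-→d22:-→d23:-→d24:H0→d25:-→d26:-→d27:-→d28:H4 -> H4
  add 29.163.225.96/27 -> H4 at depth 27
  add 29.0.0.0/8 -> H1 at depth 8
  add 29.163.225.96/28 -> H0 at depth 28
  lookup 159.163.180.132: bits 1 walk d0:-→d1:- -> no-route
  lookup 29.163.225.98: bits 0001110110100011111000010110 walk d0:-→d1:-→d2:-→d3:-→d4:-→d5:-→d6:-→d7:-→d8:H1→d9:-→d10:-→d11:-→d12:-→d13:-→d14:-→d15:-→d16:-→d17:-→d18:-→d19:-→d20:-→d21:-→d22:-→d23:-→d24:-→d25:-→d26:-→d27:H4→d28:H0 -> H0
  add 215.57.124.88/32 -> H4 at depth 32
  add 239.126.60.192/28 -> H4 at depth 28
  del 215.57.124.88/32 (clear depth 32)
  lookup 239.126.2.181: bits 111011110111111000 walk d0:-→d1:-→d2:-→d3:-→d4:-→d5:-→d6:-→d7:-→d8:-→d9:-→d10:-→d11:-→d12:-→d13:-→d14:-→d15:H1→d16:-→d17:-→d18:- -> H1
  add 29.0.0.0/8 -> H1 at depth 8
  lookup 29.163.225.107: bits 0001110110100011111000010110 walk d0:-→d1:-→d2:-→d3:-→d4:-→d5:-→d6:-→d7:-→d8:H1→d9:-→d10:-→d11:-→d12:-→d13:-→d14:-→d15:-→d16:-→d17:-→d18:-→d19:-→d20:-→d21:-→d22:-→d23:-→d24:-→d25:-→d26:-→d27:H4→d28:H0 -> H0
  add 239.0.0.0/8 -> H4 at depth 8
  add 239.126.60.128/25 -> H2 at depth 25
  lookup 239.126.60.192: bits 1110111101111110001111001100 walk d0:-→d1:-→d2:-→d3:-→d4:-→d5:-→d6:-→d7:-→d8:H4→d9:-→d10:-→d11:-→d12:-→d13:-→d14:-→d15:H1→d16:-→d17:-→d18:-→d19:-→d20:-→d21:-→d22:-→d23:-→d24:H0→d25:H2→d26:-→d27:-→d28:H4 -> H4

== LOOKUPS ==
["H3","no-route","H3","H2","H1","H2","H4","no-route","H0","H1","H0","H4"]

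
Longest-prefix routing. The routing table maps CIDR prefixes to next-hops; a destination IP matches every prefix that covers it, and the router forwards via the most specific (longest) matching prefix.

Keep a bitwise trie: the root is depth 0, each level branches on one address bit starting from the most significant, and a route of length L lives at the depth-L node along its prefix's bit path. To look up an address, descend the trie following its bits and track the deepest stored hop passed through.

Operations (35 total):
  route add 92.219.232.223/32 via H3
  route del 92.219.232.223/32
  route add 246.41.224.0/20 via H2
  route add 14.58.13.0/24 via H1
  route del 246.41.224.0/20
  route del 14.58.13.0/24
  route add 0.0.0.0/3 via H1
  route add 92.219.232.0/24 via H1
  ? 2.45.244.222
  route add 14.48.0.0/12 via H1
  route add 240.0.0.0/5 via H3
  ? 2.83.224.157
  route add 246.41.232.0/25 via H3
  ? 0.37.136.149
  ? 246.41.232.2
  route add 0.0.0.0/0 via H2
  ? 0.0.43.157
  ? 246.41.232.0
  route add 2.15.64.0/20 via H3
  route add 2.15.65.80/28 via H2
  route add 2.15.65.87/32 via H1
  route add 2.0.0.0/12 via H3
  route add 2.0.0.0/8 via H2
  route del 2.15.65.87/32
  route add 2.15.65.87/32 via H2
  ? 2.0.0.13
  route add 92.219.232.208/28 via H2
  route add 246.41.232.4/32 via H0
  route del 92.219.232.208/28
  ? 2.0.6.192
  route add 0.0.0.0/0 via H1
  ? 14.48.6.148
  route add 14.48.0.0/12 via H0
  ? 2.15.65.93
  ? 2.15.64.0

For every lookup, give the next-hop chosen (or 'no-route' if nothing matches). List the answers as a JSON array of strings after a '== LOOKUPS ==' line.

Trace:
  + 92.219.232.223/32 (H3) depth=32
  - 92.219.232.223/32 clear@32
  + 246.41.224.0/20 (H2) depth=20
  + 14.58.13.0/24 (H1) depth=24
  - 246.41.224.0/20 clear@20
  - 14.58.13.0/24 clear@24
  + 0.0.0.0/3 (H1) depth=3
  + 92.219.232.0/24 (H1) depth=24
  Q 2.45.244.222: descend 0000 ; hops seen [H1] ; pick H1
  + 14.48.0.0/12 (H1) depth=12
  + 240.0.0.0/5 (H3) depth=5
  Q 2.83.224.157: descend 0000 ; hops seen [H1] ; pick H1
  + 246.41.232.0/25 (H3) depth=25
  Q 0.37.136.149: descend 0000 ; hops seen [H1] ; pick H1
  Q 246.41.232.2: descend 1111011000101001111010000 ; hops seen [H3,H3] ; pick H3
  + 0.0.0.0/0 (H2) depth=0
  Q 0.0.43.157: descend 0000 ; hops seen [H2,H1] ; pick H1
  Q 246.41.232.0: descend 1111011000101001111010000 ; hops seen [H2,H3,H3] ; pick H3
  + 2.15.64.0/20 (H3) depth=20
  + 2.15.65.80/28 (H2) depth=28
  + 2.15.65.87/32 (H1) depth=32
  + 2.0.0.0/12 (H3) depth=12
  + 2.0.0.0/8 (H2) depth=8
  - 2.15.65.87/32 clear@32
  + 2.15.65.87/32 (H2) depth=32
  Q 2.0.0.13: descend 000000100000 ; hops seen [H2,H1,H2,H3] ; pick H3
  + 92.219.232.208/28 (H2) depth=28
  + 246.41.232.4/32 (H0) depth=32
  - 92.219.232.208/28 clear@28
  Q 2.0.6.192: descend 000000100000 ; hops seen [H2,H1,H2,H3] ; pick H3
  + 0.0.0.0/0 (H1) depth=0
  Q 14.48.6.148: descend 000011100011 ; hops seen [H1,H1,H1] ; pick H1
  + 14.48.0.0/12 (H0) depth=12
  Q 2.15.65.93: descend 0000001000001111010000010101 ; hops seen [H1,H1,H2,H3,H3,H2] ; pick H2
  Q 2.15.64.0: descend 00000010000011110100000 ; hops seen [H1,H1,H2,H3,H3] ; pick H3

== LOOKUPS ==
["H1","H1","H1","H3","H1","H3","H3","H3","H1","H2","H3"]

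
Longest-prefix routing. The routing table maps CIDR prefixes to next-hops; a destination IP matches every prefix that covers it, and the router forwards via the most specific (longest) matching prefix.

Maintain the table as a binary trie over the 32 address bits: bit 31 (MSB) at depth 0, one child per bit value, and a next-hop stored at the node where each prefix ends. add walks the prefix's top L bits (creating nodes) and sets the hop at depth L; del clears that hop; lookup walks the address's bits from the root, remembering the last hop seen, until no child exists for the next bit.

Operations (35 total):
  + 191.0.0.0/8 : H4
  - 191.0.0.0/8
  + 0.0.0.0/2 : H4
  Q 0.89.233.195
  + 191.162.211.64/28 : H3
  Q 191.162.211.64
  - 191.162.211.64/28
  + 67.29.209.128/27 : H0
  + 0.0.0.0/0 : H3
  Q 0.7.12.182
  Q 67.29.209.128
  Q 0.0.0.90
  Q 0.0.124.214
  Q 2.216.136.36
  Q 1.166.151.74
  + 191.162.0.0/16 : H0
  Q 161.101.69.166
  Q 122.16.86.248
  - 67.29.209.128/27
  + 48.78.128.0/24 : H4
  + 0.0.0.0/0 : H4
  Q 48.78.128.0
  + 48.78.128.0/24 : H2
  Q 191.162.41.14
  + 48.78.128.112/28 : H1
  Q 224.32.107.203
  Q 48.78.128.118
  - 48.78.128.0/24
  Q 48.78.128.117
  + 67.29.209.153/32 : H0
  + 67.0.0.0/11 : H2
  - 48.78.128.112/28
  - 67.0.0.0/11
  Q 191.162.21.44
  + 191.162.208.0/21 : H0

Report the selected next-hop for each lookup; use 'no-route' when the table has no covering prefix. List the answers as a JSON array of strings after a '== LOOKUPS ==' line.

Trace:
  add 191.0.0.0/8 -> H4 at depth 8
  - 191.0.0.0/8 clear@8
  add 0.0.0.0/2 -> H4 at depth 2
  lookup 0.89.233.195: bits 00 walk d0:-→d1:-→d2:H4 -> H4
  add 191.162.211.64/28 -> H3 at depth 28
  lookup 191.162.211.64: bits 1011111110100010110100110100 walk d0:-→d1:-→d2:-→d3:-→d4:-→d5:-→d6:-→d7:-→d8:-→d9:-→d10:-→d11:-→d12:-→d13:-→d14:-→d15:-→d16:-→d17:-→d18:-→d19:-→d20:-→d21:-→d22:-→d23:-→d24:-→d25:-→d26:-→d27:-→d28:H3 -> H3
  - 191.162.211.64/28 clear@28
  add 67.29.209.128/27 -> H0 at depth 27
  add 0.0.0.0/0 -> H3 at depth 0
  lookup 0.7.12.182: bits 00 walk d0:H3→d1:-→d2:H4 -> H4
  lookup 67.29.209.128: bits 010000110001110111010001100 walk d0:H3→d1:-→d2:-→d3:-→d4:-→d5:-→d6:-→d7:-→d8:-→d9:-→d10:-→d11:-→d12:-→d13:-→d14:-→d15:-→d16:-→d17:-→d18:-→d19:-→d20:-→d21:-→d22:-→d23:-→d24:-→d25:-→d26:-→d27:H0 -> H0
  lookup 0.0.0.90: bits 00 walk d0:H3→d1:-→d2:H4 -> H4
  lookup 0.0.124.214: bits 00 walk d0:H3→d1:-→d2:H4 -> H4
  lookup 2.216.136.36: bits 00 walk d0:H3→d1:-→d2:H4 -> H4
  lookup 1.166.151.74: bits 00 walk d0:H3→d1:-→d2:H4 -> H4
  add 191.162.0.0/16 -> H0 at depth 16
  lookup 161.101.69.166: bits 101 walk d0:H3→d1:-→d2:-→d3:- -> H3
  lookup 122.16.86.248: bits 01 walk d0:H3→d1:-→d2:- -> H3
  - 67.29.209.128/27 clear@27
  add 48.78.128.0/24 -> H4 at depth 24
  add 0.0.0.0/0 -> H4 at depth 0
  lookup 48.78.128.0: bits 001100000100111010000000 walk d0:H4→d1:-→d2:H4→d3:-→d4:-→d5:-→d6:-→d7:-→d8:-→d9:-→d10:-→d11:-→d12:-→d13:-→d14:-→d15:-→d16:-→d17:-→d18:-→d19:-→d20:-→d21:-→d22:-→d23:-→d24:H4 -> H4
  add 48.78.128.0/24 -> H2 at depth 24
  lookup 191.162.41.14: bits 1011111110100010 walk d0:H4→d1:-→d2:-→d3:-→d4:-→d5:-→d6:-→d7:-→d8:-→d9:-→d10:-→d11:-→d12:-→d13:-→d14:-→d15:-→d16:H0 -> H0
  add 48.78.128.112/28 -> H1 at depth 28
  lookup 224.32.107.203: bits 1 walk d0:H4→d1:- -> H4
  lookup 48.78.128.118: bits 0011000001001110100000000111 walk d0:H4→d1:-→d2:H4→d3:-→d4:-→d5:-→d6:-→d7:-→d8:-→d9:-→d10:-→d11:-→d12:-→d13:-→d14:-→d15:-→d16:-→d17:-→d18:-→d19:-→d20:-→d21:-→d22:-→d23:-→d24:H2→d25:-→d26:-→d27:-→d28:H1 -> H1
  - 48.78.128.0/24 clear@24
  lookup 48.78.128.117: bits 0011000001001110100000000111 walk d0:H4→d1:-→d2:H4→d3:-→d4:-→d5:-→d6:-→d7:-→d8:-→d9:-→d10:-→d11:-→d12:-→d13:-→d14:-→d15:-→d16:-→d17:-→d18:-→d19:-→d20:-→d21:-→d22:-→d23:-→d24:-→d25:-→d26:-→d27:-→d28:H1 -> H1
  add 67.29.209.153/32 -> H0 at depth 32
  add 67.0.0.0/11 -> H2 at depth 11
  - 48.78.128.112/28 clear@28
  - 67.0.0.0/11 clear@11
  lookup 191.162.21.44: bits 1011111110100010 walk d0:H4→d1:-→d2:-→d3:-→d4:-→d5:-→d6:-→d7:-→d8:-→d9:-→d10:-→d11:-→d12:-→d13:-→d14:-→d15:-→d16:H0 -> H0
  add 191.162.208.0/21 -> H0 at depth 21

== LOOKUPS ==
["H4","H3","H4","H0","H4","H4","H4","H4","H3","H3","H4","H0","H4","H1","H1","H0"]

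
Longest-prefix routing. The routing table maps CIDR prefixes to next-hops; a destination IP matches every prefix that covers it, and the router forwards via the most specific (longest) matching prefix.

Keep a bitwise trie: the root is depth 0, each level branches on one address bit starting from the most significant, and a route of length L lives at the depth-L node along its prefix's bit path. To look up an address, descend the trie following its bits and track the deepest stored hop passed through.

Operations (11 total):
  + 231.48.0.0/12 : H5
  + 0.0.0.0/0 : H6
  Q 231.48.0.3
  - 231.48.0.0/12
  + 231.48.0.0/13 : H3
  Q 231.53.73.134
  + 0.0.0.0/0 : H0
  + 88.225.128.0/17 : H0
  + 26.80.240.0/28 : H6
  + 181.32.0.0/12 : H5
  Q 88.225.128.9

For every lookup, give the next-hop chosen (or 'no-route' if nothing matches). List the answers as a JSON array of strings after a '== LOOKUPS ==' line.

Trace:
  add 231.48.0.0/12 -> H5 at depth 12
  add 0.0.0.0/0 -> H6 at depth 0
  ? 231.48.0.3  path d0:H6→d1:-→d2:-→d3:-→d4:-→d5:-→d6:-→d7:-→d8:-→d9:-→d10:-→d11:-→d12:H5  best=H5
  del 231.48.0.0/12 (clear depth 12)
  add 231.48.0.0/13 -> H3 at depth 13
  ? 231.53.73.134  path d0:H6→d1:-→d2:-→d3:-→d4:-→d5:-→d6:-→d7:-→d8:-→d9:-→d10:-→d11:-→d12:-→d13:H3  best=H3
  add 0.0.0.0/0 -> H0 at depth 0
  add 88.225.128.0/17 -> H0 at depth 17
  add 26.80.240.0/28 -> H6 at depth 28
  add 181.32.0.0/12 -> H5 at depth 12
  ? 88.225.128.9  path d0:H0→d1:-→d2:-→d3:-→d4:-→d5:-→d6:-→d7:-→d8:-→d9:-→d10:-→d11:-→d12:-→d13:-→d14:-→d15:-→d16:-→d17:H0  best=H0

== LOOKUPS ==
["H5","H3","H0"]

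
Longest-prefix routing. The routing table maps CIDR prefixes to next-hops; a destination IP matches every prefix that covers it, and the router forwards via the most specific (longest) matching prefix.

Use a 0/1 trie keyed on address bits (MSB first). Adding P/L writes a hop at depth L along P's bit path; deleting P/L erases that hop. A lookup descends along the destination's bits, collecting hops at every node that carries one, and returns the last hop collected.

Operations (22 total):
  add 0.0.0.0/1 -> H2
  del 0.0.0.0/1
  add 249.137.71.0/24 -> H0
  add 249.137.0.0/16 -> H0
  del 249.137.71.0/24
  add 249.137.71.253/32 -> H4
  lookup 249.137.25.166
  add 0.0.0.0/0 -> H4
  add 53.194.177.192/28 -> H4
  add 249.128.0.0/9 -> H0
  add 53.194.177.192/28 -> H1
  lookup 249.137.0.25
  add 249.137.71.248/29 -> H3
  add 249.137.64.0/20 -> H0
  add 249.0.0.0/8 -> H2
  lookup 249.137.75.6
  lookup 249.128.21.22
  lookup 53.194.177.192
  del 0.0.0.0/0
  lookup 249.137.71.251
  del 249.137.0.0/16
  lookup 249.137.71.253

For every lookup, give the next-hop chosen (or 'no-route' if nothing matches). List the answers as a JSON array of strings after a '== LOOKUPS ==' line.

Trace:
  add 0.0.0.0/1 -> H2 at depth 1
  del 0.0.0.0/1 (clear depth 1)
  add 249.137.71.0/24 -> H0 at depth 24
  add 249.137.0.0/16 -> H0 at depth 16
  del 249.137.71.0/24 (clear depth 24)
  add 249.137.71.253/32 -> H4 at depth 32
  lookup 249.137.25.166: bits 11111001100010010 walk d0:-→d1:-→d2:-→d3:-→d4:-→d5:-→d6:-→d7:-→d8:-→d9:-→d10:-→d11:-→d12:-→d13:-→d14:-→d15:-→d16:H0→d17:- -> H0
  add 0.0.0.0/0 -> H4 at depth 0
  add 53.194.177.192/28 -> H4 at depth 28
  add 249.128.0.0/9 -> H0 at depth 9
  add 53.194.177.192/28 -> H1 at depth 28
  lookup 249.137.0.25: bits 11111001100010010 walk d0:H4→d1:-→d2:-→d3:-→d4:-→d5:-→d6:-→d7:-→d8:-→d9:H0→d10:-→d11:-→d12:-→d13:-→d14:-→d15:-→d16:H0→d17:- -> H0
  add 249.137.71.248/29 -> H3 at depth 29
  add 249.137.64.0/20 -> H0 at depth 20
  add 249.0.0.0/8 -> H2 at depth 8
  lookup 249.137.75.6: bits 11111001100010010100 walk d0:H4→d1:-→d2:-→d3:-→d4:-→d5:-→d6:-→d7:-→d8:H2→d9:H0→d10:-→d11:-→d12:-→d13:-→d14:-→d15:-→d16:H0→d17:-→d18:-→d19:-→d20:H0 -> H0
  lookup 249.128.21.22: bits 111110011000 walk d0:H4→d1:-→d2:-→d3:-→d4:-→d5:-→d6:-→d7:-→d8:H2→d9:H0→d10:-→d11:-→d12:- -> H0
  lookup 53.194.177.192: bits 0011010111000010101100011100 walk d0:H4→d1:-→d2:-→d3:-→d4:-→d5:-→d6:-→d7:-→d8:-→d9:-→d10:-→d11:-→d12:-→d13:-→d14:-→d15:-→d16:-→d17:-→d18:-→d19:-→d20:-→d21:-→d22:-→d23:-→d24:-→d25:-→d26:-→d27:-→d28:H1 -> H1
  del 0.0.0.0/0 (clear depth 0)
  lookup 249.137.71.251: bits 11111001100010010100011111111 walk d0:-→d1:-→d2:-→d3:-→d4:-→d5:-→d6:-→d7:-→d8:H2→d9:H0→d10:-→d11:-→d12:-→d13:-→d14:-→d15:-→d16:H0→d17:-→d18:-→d19:-→d20:H0→d21:-→d22:-→d23:-→d24:-→d25:-→d26:-→d27:-→d28:-→d29:H3 -> H3
  del 249.137.0.0/16 (clear depth 16)
  lookup 249.137.71.253: bits 11111001100010010100011111111101 walk d0:-→d1:-→d2:-→d3:-→d4:-→d5:-→d6:-→d7:-→d8:H2→d9:H0→d10:-→d11:-→d12:-→d13:-→d14:-→d15:-→d16:-→d17:-→d18:-→d19:-→d20:H0→d21:-→d22:-→d23:-→d24:-→d25:-→d26:-→d27:-→d28:-→d29:H3→d30:-→d31:-→d32:H4 -> H4

== LOOKUPS ==
["H0","H0","H0","H0","H1","H3","H4"]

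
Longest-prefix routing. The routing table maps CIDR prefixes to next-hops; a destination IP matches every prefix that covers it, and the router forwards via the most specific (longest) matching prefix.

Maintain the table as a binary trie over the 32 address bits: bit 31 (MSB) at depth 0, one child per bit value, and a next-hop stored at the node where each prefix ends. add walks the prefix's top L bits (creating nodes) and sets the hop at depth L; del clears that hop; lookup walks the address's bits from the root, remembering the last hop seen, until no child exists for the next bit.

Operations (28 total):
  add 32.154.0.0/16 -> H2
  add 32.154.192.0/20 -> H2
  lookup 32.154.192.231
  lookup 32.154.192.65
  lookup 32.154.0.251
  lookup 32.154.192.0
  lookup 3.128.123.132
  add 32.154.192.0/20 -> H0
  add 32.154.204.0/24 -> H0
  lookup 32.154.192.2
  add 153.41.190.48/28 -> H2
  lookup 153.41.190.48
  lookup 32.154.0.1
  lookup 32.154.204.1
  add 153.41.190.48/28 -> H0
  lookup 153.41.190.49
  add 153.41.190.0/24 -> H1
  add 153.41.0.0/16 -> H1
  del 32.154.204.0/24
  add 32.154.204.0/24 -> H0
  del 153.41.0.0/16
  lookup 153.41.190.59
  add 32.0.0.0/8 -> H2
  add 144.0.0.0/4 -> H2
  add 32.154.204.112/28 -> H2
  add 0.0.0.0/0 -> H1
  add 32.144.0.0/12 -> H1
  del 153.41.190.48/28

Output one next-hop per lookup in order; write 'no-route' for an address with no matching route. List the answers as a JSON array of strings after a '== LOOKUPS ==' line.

Apply in order:
  + 32.154.0.0/16 (H2) depth=16
  + 32.154.192.0/20 (H2) depth=20
  ? 32.154.192.231  path d0:-→d1:-→d2:-→d3:-→d4:-→d5:-→d6:-→d7:-→d8:-→d9:-→d10:-→d11:-→d12:-→d13:-→d14:-→d15:-→d16:H2→d17:-→d18:-→d19:-→d20:H2  best=H2
  ? 32.154.192.65  path d0:-→d1:-→d2:-→d3:-→d4:-→d5:-→d6:-→d7:-→d8:-→d9:-→d10:-→d11:-→d12:-→d13:-→d14:-→d15:-→d16:H2→d17:-→d18:-→d19:-→d20:H2  best=H2
  ? 32.154.0.251  path d0:-→d1:-→d2:-→d3:-→d4:-→d5:-→d6:-→d7:-→d8:-→d9:-→d10:-→d11:-→d12:-→d13:-→d14:-→d15:-→d16:H2  best=H2
  ? 32.154.192.0  path d0:-→d1:-→d2:-→d3:-→d4:-→d5:-→d6:-→d7:-→d8:-→d9:-→d10:-→d11:-→d12:-→d13:-→d14:-→d15:-→d16:H2→d17:-→d18:-→d19:-→d20:H2  best=H2
  ? 3.128.123.132  path d0:-→d1:-→d2:-  best=no-route
  + 32.154.192.0/20 (H0) depth=20
  + 32.154.204.0/24 (H0) depth=24
  ? 32.154.192.2  path d0:-→d1:-→d2:-→d3:-→d4:-→d5:-→d6:-→d7:-→d8:-→d9:-→d10:-→d11:-→d12:-→d13:-→d14:-→d15:-→d16:H2→d17:-→d18:-→d19:-→d20:H0  best=H0
  + 153.41.190.48/28 (H2) depth=28
  ? 153.41.190.48  path d0:-→d1:-→d2:-→d3:-→d4:-→d5:-→d6:-→d7:-→d8:-→d9:-→d10:-→d11:-→d12:-→d13:-→d14:-→d15:-→d16:-→d17:-→d18:-→d19:-→d20:-→d21:-→d22:-→d23:-→d24:-→d25:-→d26:-→d27:-→d28:H2  best=H2
  ? 32.154.0.1  path d0:-→d1:-→d2:-→d3:-→d4:-→d5:-→d6:-→d7:-→d8:-→d9:-→d10:-→d11:-→d12:-→d13:-→d14:-→d15:-→d16:H2  best=H2
  ? 32.154.204.1  path d0:-→d1:-→d2:-→d3:-→d4:-→d5:-→d6:-→d7:-→d8:-→d9:-→d10:-→d11:-→d12:-→d13:-→d14:-→d15:-→d16:H2→d17:-→d18:-→d19:-→d20:H0→d21:-→d22:-→d23:-→d24:H0  best=H0
  + 153.41.190.48/28 (H0) depth=28
  ? 153.41.190.49  path d0:-→d1:-→d2:-→d3:-→d4:-→d5:-→d6:-→d7:-→d8:-→d9:-→d10:-→d11:-→d12:-→d13:-→d14:-→d15:-→d16:-→d17:-→d18:-→d19:-→d20:-→d21:-→d22:-→d23:-→d24:-→d25:-→d26:-→d27:-→d28:H0  best=H0
  + 153.41.190.0/24 (H1) depth=24
  + 153.41.0.0/16 (H1) depth=16
  - 32.154.204.0/24 clear@24
  + 32.154.204.0/24 (H0) depth=24
  - 153.41.0.0/16 clear@16
  ? 153.41.190.59  path d0:-→d1:-→d2:-→d3:-→d4:-→d5:-→d6:-→d7:-→d8:-→d9:-→d10:-→d11:-→d12:-→d13:-→d14:-→d15:-→d16:-→d17:-→d18:-→d19:-→d20:-→d21:-→d22:-→d23:-→d24:H1→d25:-→d26:-→d27:-→d28:H0  best=H0
  + 32.0.0.0/8 (H2) depth=8
  + 144.0.0.0/4 (H2) depth=4
  + 32.154.204.112/28 (H2) depth=28
  + 0.0.0.0/0 (H1) depth=0
  + 32.144.0.0/12 (H1) depth=12
  - 153.41.190.48/28 clear@28

== LOOKUPS ==
["H2","H2","H2","H2","no-route","H0","H2","H2","H0","H0","H0"]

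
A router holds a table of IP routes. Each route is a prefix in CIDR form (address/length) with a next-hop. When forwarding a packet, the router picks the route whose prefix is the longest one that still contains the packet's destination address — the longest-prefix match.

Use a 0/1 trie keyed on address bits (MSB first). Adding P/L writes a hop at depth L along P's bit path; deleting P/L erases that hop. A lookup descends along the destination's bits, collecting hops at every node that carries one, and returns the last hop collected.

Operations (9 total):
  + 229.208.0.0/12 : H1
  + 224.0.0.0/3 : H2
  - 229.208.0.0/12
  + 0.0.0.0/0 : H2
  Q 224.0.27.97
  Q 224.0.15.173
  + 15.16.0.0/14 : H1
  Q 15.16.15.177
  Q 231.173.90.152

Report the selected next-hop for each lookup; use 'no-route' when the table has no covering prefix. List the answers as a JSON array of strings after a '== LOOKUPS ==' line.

Apply in order:
  + 229.208.0.0/12 (H1) depth=12
  + 224.0.0.0/3 (H2) depth=3
  del 229.208.0.0/12 (clear depth 12)
  + 0.0.0.0/0 (H2) depth=0
  lookup 224.0.27.97: bits 11100 walk d0:H2→d1:-→d2:-→d3:H2→d4:-→d5:- -> H2
  lookup 224.0.15.173: bits 11100 walk d0:H2→d1:-→d2:-→d3:H2→d4:-→d5:- -> H2
  + 15.16.0.0/14 (H1) depth=14
  lookup 15.16.15.177: bits 00001111000100 walk d0:H2→d1:-→d2:-→d3:-→d4:-→d5:-→d6:-→d7:-→d8:-→d9:-→d10:-→d11:-→d12:-→d13:-→d14:H1 -> H1
  lookup 231.173.90.152: bits 111001 walk d0:H2→d1:-→d2:-→d3:H2→d4:-→d5:-→d6:- -> H2

== LOOKUPS ==
["H2","H2","H1","H2"]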